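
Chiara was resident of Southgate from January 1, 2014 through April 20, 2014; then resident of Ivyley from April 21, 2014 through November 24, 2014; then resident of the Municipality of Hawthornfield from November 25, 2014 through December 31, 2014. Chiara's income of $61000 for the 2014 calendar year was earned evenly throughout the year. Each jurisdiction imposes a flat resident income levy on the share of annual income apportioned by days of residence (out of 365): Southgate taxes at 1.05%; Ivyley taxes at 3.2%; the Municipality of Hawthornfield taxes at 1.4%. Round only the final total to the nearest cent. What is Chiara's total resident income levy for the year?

$1445.45

Southgate, January 1 – April 20, 2014: 110 days → $61000 × 1.05% × 110/365 = $193.0274
Ivyley, April 21 – November 24, 2014: 218 days → $61000 × 3.2% × 218/365 = $1165.8521
The Municipality of Hawthornfield, November 25 – December 31, 2014: 37 days → $61000 × 1.4% × 37/365 = $86.5699
Total = $1445.4493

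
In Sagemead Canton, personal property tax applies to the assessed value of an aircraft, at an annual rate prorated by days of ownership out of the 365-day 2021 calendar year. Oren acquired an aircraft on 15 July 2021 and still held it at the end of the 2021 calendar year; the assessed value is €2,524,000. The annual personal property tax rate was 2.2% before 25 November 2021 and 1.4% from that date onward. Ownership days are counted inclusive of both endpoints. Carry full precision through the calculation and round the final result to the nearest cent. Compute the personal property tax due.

€23,815.50

15 July – 24 November 2021: 133 days at 2.2% → €2,524,000 × 2.2% × 133/365 = €20,233.4904
25 November – 31 December 2021: 37 days at 1.4% → €2,524,000 × 1.4% × 37/365 = €3,582.0055
Total = €23,815.4959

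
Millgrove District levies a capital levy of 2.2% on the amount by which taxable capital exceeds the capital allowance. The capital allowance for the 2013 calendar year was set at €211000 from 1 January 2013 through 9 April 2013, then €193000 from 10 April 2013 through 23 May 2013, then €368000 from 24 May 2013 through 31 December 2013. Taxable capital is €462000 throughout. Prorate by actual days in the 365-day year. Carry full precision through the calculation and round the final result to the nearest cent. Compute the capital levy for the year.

1 January – 9 April 2013: 99 days, exemption €211000 → (€462000 − €211000) × 2.2% × 99/365 = €1497.7479
10 April – 23 May 2013: 44 days, exemption €193000 → (€462000 − €193000) × 2.2% × 44/365 = €713.4027
24 May – 31 December 2013: 222 days, exemption €368000 → (€462000 − €368000) × 2.2% × 222/365 = €1257.7973
Total = €3468.9479

€3468.95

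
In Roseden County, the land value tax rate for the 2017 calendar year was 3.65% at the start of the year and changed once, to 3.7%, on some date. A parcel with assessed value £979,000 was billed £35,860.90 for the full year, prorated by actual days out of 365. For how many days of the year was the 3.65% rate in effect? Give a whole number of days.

Let d = days at the first rate; then 365 − d days at the second rate.
£979,000 × [3.65%·d + 3.7%·(365−d)] / 365 = £35,860.90
Solving gives d = 270, so the new rate took effect on 28 September 2017.

270 days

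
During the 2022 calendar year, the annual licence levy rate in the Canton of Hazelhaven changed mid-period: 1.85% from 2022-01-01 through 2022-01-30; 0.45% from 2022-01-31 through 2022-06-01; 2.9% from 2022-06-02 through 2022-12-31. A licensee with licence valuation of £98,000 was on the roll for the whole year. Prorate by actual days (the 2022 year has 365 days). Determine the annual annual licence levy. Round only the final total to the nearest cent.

2022-01-01 to 2022-01-30: 30 days at 1.85% → £98,000 × 1.85% × 30/365 = £149.0137
2022-01-31 to 2022-06-01: 122 days at 0.45% → £98,000 × 0.45% × 122/365 = £147.4027
2022-06-02 to 2022-12-31: 213 days at 2.9% → £98,000 × 2.9% × 213/365 = £1,658.4822
Total = £1,954.8986

£1,954.90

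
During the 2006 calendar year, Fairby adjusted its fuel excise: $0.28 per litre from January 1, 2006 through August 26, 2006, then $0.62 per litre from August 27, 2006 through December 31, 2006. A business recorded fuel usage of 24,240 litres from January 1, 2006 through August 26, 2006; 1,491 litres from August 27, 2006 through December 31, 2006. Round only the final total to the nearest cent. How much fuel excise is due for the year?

$7711.62

January 1 – August 26, 2006: 24,240 litres at $0.28/litre → $6787.20
August 27 – December 31, 2006: 1,491 litres at $0.62/litre → $924.42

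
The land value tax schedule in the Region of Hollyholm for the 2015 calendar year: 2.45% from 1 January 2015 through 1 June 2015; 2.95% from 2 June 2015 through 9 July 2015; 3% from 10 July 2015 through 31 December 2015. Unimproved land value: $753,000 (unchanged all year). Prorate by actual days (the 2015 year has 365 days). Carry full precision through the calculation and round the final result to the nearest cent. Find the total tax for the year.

$20,826.12

1 January – 1 June 2015: 152 days at 2.45% → $753,000 × 2.45% × 152/365 = $7,682.6630
2 June – 9 July 2015: 38 days at 2.95% → $753,000 × 2.95% × 38/365 = $2,312.6384
10 July – 31 December 2015: 175 days at 3% → $753,000 × 3% × 175/365 = $10,830.8219
Total = $20,826.1233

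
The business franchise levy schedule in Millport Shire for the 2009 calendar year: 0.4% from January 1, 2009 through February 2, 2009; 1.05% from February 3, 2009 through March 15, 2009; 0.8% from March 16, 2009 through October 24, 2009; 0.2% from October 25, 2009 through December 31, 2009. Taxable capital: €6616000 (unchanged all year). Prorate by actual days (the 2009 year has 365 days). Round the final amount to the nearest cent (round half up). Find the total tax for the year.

€44997.86

January 1 – February 2, 2009: 33 days at 0.4% → €6616000 × 0.4% × 33/365 = €2392.6356
February 3 – March 15, 2009: 41 days at 1.05% → €6616000 × 1.05% × 41/365 = €7803.2548
March 16 – October 24, 2009: 223 days at 0.8% → €6616000 × 0.8% × 223/365 = €32336.8329
October 25 – December 31, 2009: 68 days at 0.2% → €6616000 × 0.2% × 68/365 = €2465.1397
Total = €44997.8630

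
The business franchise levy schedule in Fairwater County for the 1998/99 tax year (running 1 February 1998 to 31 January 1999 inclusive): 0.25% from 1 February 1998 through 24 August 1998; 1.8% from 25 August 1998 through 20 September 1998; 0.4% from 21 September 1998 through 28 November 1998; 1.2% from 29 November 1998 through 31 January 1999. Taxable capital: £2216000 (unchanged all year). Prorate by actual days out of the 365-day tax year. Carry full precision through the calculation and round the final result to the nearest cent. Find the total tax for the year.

£12400.49

1 February – 24 August 1998: 205 days at 0.25% → £2216000 × 0.25% × 205/365 = £3111.5068
25 August – 20 September 1998: 27 days at 1.8% → £2216000 × 1.8% × 27/365 = £2950.6192
21 September – 28 November 1998: 69 days at 0.4% → £2216000 × 0.4% × 69/365 = £1675.6603
29 November 1998 – 31 January 1999: 64 days at 1.2% → £2216000 × 1.2% × 64/365 = £4662.7068
Total = £12400.4932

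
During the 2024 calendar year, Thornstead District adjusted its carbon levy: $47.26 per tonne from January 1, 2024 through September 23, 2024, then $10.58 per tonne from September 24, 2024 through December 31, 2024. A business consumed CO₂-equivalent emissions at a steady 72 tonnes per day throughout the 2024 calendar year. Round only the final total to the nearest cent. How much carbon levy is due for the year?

January 1 – September 23, 2024: 267 days × 72 tonnes/day = 19,224 tonnes at $47.26/tonne → $908526.24
September 24 – December 31, 2024: 99 days × 72 tonnes/day = 7,128 tonnes at $10.58/tonne → $75414.24

$983940.48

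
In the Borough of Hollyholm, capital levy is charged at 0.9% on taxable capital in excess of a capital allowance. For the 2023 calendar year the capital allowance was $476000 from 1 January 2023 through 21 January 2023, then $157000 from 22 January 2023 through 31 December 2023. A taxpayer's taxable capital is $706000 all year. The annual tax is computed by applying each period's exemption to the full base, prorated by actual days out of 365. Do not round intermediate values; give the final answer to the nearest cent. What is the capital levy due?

1 January – 21 January 2023: 21 days, exemption $476000 → ($706000 − $476000) × 0.9% × 21/365 = $119.0959
22 January – 31 December 2023: 344 days, exemption $157000 → ($706000 − $157000) × 0.9% × 344/365 = $4656.7233
Total = $4775.8192

$4775.82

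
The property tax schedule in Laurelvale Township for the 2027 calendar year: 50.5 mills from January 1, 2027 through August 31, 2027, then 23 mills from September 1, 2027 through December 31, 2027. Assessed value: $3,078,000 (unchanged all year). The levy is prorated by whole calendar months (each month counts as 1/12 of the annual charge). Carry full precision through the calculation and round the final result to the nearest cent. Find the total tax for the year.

$127,224.00

January 1 – August 31, 2027: 8 months at 50.5 mills → $3,078,000 × 5.05% × 8/12 = $103,626.0000
September 1 – December 31, 2027: 4 months at 23 mills → $3,078,000 × 2.3% × 4/12 = $23,598.0000
Total = $127,224.0000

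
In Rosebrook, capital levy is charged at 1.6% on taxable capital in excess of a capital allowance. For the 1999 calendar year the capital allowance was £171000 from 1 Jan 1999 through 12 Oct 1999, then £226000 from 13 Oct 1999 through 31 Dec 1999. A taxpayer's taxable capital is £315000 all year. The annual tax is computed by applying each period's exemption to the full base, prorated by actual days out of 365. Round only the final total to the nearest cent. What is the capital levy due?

1 Jan – 12 Oct 1999: 285 days, exemption £171000 → (£315000 − £171000) × 1.6% × 285/365 = £1799.0137
13 Oct – 31 Dec 1999: 80 days, exemption £226000 → (£315000 − £226000) × 1.6% × 80/365 = £312.1096
Total = £2111.1233

£2111.12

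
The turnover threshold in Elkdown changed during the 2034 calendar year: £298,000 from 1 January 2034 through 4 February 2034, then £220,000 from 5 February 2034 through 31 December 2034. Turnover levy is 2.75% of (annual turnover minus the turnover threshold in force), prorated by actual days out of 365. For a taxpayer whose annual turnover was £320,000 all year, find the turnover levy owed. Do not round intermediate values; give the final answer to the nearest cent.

£2,544.32

1 January – 4 February 2034: 35 days, exemption £298,000 → (£320,000 − £298,000) × 2.75% × 35/365 = £58.0137
5 February – 31 December 2034: 330 days, exemption £220,000 → (£320,000 − £220,000) × 2.75% × 330/365 = £2,486.3014
Total = £2,544.3151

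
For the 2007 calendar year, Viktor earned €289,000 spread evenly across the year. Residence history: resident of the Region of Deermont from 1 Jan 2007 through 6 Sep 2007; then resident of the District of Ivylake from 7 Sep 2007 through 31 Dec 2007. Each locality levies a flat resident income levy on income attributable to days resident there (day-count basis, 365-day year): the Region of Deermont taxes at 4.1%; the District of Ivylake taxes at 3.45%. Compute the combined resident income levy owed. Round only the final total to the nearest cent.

€11,252.00

The Region of Deermont, 1 Jan – 6 Sep 2007: 249 days → €289,000 × 4.1% × 249/365 = €8,083.2904
The District of Ivylake, 7 Sep – 31 Dec 2007: 116 days → €289,000 × 3.45% × 116/365 = €3,168.7068
Total = €11,251.9973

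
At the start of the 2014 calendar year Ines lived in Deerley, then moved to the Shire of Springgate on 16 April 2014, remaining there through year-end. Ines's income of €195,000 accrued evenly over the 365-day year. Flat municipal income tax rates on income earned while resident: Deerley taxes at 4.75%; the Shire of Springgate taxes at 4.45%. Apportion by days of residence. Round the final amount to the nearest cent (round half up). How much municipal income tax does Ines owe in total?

Deerley, 1 January – 15 April 2014: 105 days → €195,000 × 4.75% × 105/365 = €2,664.5548
The Shire of Springgate, 16 April – 31 December 2014: 260 days → €195,000 × 4.45% × 260/365 = €6,181.2329
Total = €8,845.7877

€8,845.79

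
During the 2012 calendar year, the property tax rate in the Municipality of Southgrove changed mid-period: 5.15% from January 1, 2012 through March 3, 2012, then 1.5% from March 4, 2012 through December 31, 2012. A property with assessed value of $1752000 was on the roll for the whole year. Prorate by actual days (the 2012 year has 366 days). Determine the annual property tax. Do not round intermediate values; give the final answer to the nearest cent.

January 1 – March 3, 2012: 63 days at 5.15% → $1752000 × 5.15% × 63/366 = $15531.0492
March 4 – December 31, 2012: 303 days at 1.5% → $1752000 × 1.5% × 303/366 = $21756.3934
Total = $37287.4426

$37287.44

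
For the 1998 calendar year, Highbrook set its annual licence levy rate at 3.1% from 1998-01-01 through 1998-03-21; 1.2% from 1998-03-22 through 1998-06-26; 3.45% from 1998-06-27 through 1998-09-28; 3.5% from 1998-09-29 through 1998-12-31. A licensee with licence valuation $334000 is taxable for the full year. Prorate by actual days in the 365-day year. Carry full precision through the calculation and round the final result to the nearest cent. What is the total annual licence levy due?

$9312.65

1998-01-01 to 1998-03-21: 80 days at 3.1% → $334000 × 3.1% × 80/365 = $2269.3699
1998-03-22 to 1998-06-26: 97 days at 1.2% → $334000 × 1.2% × 97/365 = $1065.1397
1998-06-27 to 1998-09-28: 94 days at 3.45% → $334000 × 3.45% × 94/365 = $2967.5671
1998-09-29 to 1998-12-31: 94 days at 3.5% → $334000 × 3.5% × 94/365 = $3010.5753
Total = $9312.6521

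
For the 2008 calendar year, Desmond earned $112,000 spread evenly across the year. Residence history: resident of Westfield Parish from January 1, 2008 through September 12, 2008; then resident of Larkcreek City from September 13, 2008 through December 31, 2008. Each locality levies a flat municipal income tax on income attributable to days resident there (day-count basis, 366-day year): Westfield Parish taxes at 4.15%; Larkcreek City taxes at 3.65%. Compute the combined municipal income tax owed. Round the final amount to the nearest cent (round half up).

Westfield Parish, January 1 – September 12, 2008: 256 days → $112,000 × 4.15% × 256/366 = $3,251.0601
Larkcreek City, September 13 – December 31, 2008: 110 days → $112,000 × 3.65% × 110/366 = $1,228.6339
Total = $4,479.6940

$4,479.69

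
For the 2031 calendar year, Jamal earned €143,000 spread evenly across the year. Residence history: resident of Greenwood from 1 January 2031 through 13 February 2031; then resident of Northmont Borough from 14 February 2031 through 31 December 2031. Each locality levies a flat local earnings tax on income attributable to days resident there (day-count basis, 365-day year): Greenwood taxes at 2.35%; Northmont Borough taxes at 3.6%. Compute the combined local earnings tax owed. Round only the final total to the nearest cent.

Greenwood, 1 January – 13 February 2031: 44 days → €143,000 × 2.35% × 44/365 = €405.1014
Northmont Borough, 14 February – 31 December 2031: 321 days → €143,000 × 3.6% × 321/365 = €4,527.4192
Total = €4,932.5205

€4,932.52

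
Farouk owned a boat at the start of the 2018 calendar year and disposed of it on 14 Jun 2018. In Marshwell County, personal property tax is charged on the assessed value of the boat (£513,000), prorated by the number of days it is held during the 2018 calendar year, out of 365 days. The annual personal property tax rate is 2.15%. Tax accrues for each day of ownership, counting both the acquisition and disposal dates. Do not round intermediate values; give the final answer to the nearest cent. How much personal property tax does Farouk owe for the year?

Days held (1 Jan – 14 Jun 2018): 165 out of 365
Tax = £513,000 × 2.15% × 165/365 = £4,985.9384

£4,985.94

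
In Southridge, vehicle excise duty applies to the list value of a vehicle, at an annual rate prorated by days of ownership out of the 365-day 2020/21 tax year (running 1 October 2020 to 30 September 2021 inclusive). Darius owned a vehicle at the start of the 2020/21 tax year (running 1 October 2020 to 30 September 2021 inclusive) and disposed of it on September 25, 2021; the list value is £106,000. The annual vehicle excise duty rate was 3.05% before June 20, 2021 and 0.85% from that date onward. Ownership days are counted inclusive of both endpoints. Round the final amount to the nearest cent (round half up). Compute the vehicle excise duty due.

£2,562.59

October 1, 2020 – June 19, 2021: 262 days at 3.05% → £106,000 × 3.05% × 262/365 = £2,320.6740
June 20 – September 25, 2021: 98 days at 0.85% → £106,000 × 0.85% × 98/365 = £241.9123
Total = £2,562.5863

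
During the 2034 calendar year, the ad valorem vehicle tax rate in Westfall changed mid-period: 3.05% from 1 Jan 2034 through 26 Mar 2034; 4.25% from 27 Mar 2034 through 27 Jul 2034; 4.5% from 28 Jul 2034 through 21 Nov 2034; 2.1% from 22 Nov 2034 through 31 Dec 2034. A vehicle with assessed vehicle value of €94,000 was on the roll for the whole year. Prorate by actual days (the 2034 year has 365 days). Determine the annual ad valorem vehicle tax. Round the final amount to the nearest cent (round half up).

€3,586.16

1 Jan – 26 Mar 2034: 85 days at 3.05% → €94,000 × 3.05% × 85/365 = €667.6575
27 Mar – 27 Jul 2034: 123 days at 4.25% → €94,000 × 4.25% × 123/365 = €1,346.2603
28 Jul – 21 Nov 2034: 117 days at 4.5% → €94,000 × 4.5% × 117/365 = €1,355.9178
22 Nov – 31 Dec 2034: 40 days at 2.1% → €94,000 × 2.1% × 40/365 = €216.3288
Total = €3,586.1644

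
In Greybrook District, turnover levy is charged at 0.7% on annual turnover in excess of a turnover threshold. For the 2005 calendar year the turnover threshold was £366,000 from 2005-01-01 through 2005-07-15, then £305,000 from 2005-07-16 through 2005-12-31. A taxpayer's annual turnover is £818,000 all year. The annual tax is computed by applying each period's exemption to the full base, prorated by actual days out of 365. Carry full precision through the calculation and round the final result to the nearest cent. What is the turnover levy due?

2005-01-01 to 2005-07-15: 196 days, exemption £366,000 → (£818,000 − £366,000) × 0.7% × 196/365 = £1,699.0247
2005-07-16 to 2005-12-31: 169 days, exemption £305,000 → (£818,000 − £305,000) × 0.7% × 169/365 = £1,662.6822
Total = £3,361.7068

£3,361.71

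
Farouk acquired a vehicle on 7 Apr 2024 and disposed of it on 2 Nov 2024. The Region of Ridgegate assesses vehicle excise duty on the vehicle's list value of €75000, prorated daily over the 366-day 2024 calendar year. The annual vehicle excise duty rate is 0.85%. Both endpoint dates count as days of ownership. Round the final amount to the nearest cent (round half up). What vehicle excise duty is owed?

€365.78

Days held (7 Apr – 2 Nov 2024): 210 out of 366
Tax = €75000 × 0.85% × 210/366 = €365.7787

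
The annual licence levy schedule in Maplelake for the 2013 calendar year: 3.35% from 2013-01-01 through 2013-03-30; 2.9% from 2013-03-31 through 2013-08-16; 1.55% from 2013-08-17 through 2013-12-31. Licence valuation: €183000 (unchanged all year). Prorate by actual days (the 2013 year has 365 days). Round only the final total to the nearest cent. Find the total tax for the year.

2013-01-01 to 2013-03-30: 89 days at 3.35% → €183000 × 3.35% × 89/365 = €1494.8342
2013-03-31 to 2013-08-16: 139 days at 2.9% → €183000 × 2.9% × 139/365 = €2021.0219
2013-08-17 to 2013-12-31: 137 days at 1.55% → €183000 × 1.55% × 137/365 = €1064.6589
Total = €4580.5151

€4580.52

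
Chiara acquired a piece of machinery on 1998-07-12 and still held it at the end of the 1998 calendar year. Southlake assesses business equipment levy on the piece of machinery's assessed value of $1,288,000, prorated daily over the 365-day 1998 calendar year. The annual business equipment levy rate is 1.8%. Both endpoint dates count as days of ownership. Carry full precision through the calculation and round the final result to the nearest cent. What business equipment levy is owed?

Days held (1998-07-12 to 1998-12-31): 173 out of 365
Tax = $1,288,000 × 1.8% × 173/365 = $10,988.5808

$10,988.58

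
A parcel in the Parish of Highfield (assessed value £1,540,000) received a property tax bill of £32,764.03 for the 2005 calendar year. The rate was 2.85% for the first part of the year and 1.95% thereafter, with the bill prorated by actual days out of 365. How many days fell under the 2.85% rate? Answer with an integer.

Let d = days at the first rate; then 365 − d days at the second rate.
£1,540,000 × [2.85%·d + 1.95%·(365−d)] / 365 = £32,764.03
Solving gives d = 72, so the new rate took effect on 14 March 2005.

72 days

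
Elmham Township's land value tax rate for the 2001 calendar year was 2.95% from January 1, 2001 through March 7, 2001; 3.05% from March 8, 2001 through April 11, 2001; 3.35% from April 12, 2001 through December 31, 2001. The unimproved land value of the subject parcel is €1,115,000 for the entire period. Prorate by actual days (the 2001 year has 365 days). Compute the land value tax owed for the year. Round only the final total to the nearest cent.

January 1 – March 7, 2001: 66 days at 2.95% → €1,115,000 × 2.95% × 66/365 = €5,947.6849
March 8 – April 11, 2001: 35 days at 3.05% → €1,115,000 × 3.05% × 35/365 = €3,260.9932
April 12 – December 31, 2001: 264 days at 3.35% → €1,115,000 × 3.35% × 264/365 = €27,016.6027
Total = €36,225.2808

€36,225.28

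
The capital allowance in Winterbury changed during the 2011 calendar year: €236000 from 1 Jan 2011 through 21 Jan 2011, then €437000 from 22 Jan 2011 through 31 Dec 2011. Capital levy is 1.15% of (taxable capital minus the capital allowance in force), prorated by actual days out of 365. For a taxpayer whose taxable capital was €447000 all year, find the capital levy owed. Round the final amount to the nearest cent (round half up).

1 Jan – 21 Jan 2011: 21 days, exemption €236000 → (€447000 − €236000) × 1.15% × 21/365 = €139.6068
22 Jan – 31 Dec 2011: 344 days, exemption €437000 → (€447000 − €437000) × 1.15% × 344/365 = €108.3836
Total = €247.9904

€247.99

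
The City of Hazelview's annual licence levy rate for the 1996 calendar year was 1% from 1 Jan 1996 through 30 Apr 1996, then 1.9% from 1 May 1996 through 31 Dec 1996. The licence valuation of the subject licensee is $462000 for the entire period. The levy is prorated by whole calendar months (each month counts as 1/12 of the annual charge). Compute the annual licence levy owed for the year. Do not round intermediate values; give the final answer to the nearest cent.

$7392.00

1 Jan – 30 Apr 1996: 4 months at 1% → $462000 × 1% × 4/12 = $1540.0000
1 May – 31 Dec 1996: 8 months at 1.9% → $462000 × 1.9% × 8/12 = $5852.0000
Total = $7392.0000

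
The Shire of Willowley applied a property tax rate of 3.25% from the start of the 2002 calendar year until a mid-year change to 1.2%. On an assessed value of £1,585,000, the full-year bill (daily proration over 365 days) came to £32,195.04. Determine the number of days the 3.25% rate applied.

148 days

Let d = days at the first rate; then 365 − d days at the second rate.
£1,585,000 × [3.25%·d + 1.2%·(365−d)] / 365 = £32,195.04
Solving gives d = 148, so the new rate took effect on 29 May 2002.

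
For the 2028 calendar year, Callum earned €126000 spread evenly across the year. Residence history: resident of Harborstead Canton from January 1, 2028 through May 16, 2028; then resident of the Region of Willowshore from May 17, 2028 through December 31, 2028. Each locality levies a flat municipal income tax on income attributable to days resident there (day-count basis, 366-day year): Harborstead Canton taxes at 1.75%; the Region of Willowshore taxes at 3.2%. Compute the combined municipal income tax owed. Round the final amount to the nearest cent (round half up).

€3348.12

Harborstead Canton, January 1 – May 16, 2028: 137 days → €126000 × 1.75% × 137/366 = €825.3689
The Region of Willowshore, May 17 – December 31, 2028: 229 days → €126000 × 3.2% × 229/366 = €2522.7541
Total = €3348.1230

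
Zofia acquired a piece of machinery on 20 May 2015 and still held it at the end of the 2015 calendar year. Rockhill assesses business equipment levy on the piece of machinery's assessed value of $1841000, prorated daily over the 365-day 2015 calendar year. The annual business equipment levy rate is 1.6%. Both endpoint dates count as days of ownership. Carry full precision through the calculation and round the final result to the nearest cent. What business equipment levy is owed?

$18238.51

Days held (20 May – 31 Dec 2015): 226 out of 365
Tax = $1841000 × 1.6% × 226/365 = $18238.5096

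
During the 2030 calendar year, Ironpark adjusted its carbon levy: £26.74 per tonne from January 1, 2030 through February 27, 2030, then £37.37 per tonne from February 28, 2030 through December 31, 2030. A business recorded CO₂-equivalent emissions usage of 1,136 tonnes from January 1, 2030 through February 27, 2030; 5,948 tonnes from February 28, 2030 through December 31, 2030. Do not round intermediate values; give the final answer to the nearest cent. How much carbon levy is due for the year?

January 1 – February 27, 2030: 1,136 tonnes at £26.74/tonne → £30,376.64
February 28 – December 31, 2030: 5,948 tonnes at £37.37/tonne → £222,276.76

£252,653.40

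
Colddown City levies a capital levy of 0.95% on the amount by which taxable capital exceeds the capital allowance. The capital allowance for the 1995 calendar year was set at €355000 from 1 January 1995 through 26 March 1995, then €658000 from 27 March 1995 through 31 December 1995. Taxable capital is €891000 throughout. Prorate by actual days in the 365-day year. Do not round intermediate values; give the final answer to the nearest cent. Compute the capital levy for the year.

€2883.84

1 January – 26 March 1995: 85 days, exemption €355000 → (€891000 − €355000) × 0.95% × 85/365 = €1185.8082
27 March – 31 December 1995: 280 days, exemption €658000 → (€891000 − €658000) × 0.95% × 280/365 = €1698.0274
Total = €2883.8356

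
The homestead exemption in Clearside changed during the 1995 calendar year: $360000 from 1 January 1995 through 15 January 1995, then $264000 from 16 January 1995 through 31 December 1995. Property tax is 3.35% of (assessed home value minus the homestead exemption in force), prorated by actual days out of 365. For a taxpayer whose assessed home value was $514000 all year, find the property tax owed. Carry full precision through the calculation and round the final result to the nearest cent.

$8242.84

1 January – 15 January 1995: 15 days, exemption $360000 → ($514000 − $360000) × 3.35% × 15/365 = $212.0137
16 January – 31 December 1995: 350 days, exemption $264000 → ($514000 − $264000) × 3.35% × 350/365 = $8030.8219
Total = $8242.8356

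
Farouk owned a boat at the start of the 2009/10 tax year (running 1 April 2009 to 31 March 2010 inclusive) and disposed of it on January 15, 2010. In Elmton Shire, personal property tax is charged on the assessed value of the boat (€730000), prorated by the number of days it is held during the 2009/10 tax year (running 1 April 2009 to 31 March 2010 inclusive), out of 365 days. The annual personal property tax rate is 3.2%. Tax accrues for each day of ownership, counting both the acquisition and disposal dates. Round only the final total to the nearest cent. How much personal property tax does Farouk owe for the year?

€18560.00

Days held (April 1, 2009 – January 15, 2010): 290 out of 365
Tax = €730000 × 3.2% × 290/365 = €18560.0000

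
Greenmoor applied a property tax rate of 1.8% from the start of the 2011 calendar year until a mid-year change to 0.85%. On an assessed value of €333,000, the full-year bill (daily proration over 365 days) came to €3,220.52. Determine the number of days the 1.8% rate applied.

Let d = days at the first rate; then 365 − d days at the second rate.
€333,000 × [1.8%·d + 0.85%·(365−d)] / 365 = €3,220.52
Solving gives d = 45, so the new rate took effect on 15 Feb 2011.

45 days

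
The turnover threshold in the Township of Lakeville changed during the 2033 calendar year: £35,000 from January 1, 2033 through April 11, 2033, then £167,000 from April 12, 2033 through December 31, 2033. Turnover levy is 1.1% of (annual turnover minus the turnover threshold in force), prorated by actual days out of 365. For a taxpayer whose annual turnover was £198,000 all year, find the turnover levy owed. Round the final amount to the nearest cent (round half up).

January 1 – April 11, 2033: 101 days, exemption £35,000 → (£198,000 − £35,000) × 1.1% × 101/365 = £496.1452
April 12 – December 31, 2033: 264 days, exemption £167,000 → (£198,000 − £167,000) × 1.1% × 264/365 = £246.6411
Total = £742.7863

£742.79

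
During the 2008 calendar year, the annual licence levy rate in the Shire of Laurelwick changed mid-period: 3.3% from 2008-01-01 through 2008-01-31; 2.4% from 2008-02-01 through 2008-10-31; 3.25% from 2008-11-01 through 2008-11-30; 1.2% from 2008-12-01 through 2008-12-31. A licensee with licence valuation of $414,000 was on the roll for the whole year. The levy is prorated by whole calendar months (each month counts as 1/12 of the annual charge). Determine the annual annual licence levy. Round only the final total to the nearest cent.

2008-01-01 to 2008-01-31: 1 month at 3.3% → $414,000 × 3.3% × 1/12 = $1,138.5000
2008-02-01 to 2008-10-31: 9 months at 2.4% → $414,000 × 2.4% × 9/12 = $7,452.0000
2008-11-01 to 2008-11-30: 1 month at 3.25% → $414,000 × 3.25% × 1/12 = $1,121.2500
2008-12-01 to 2008-12-31: 1 month at 1.2% → $414,000 × 1.2% × 1/12 = $414.0000
Total = $10,125.7500

$10,125.75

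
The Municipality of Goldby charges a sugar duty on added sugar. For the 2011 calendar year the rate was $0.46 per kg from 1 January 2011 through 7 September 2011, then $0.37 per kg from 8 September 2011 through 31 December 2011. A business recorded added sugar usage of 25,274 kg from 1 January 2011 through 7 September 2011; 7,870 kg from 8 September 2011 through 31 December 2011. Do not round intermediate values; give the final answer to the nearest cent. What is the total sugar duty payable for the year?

$14,537.94

1 January – 7 September 2011: 25,274 kg at $0.46/kg → $11,626.04
8 September – 31 December 2011: 7,870 kg at $0.37/kg → $2,911.90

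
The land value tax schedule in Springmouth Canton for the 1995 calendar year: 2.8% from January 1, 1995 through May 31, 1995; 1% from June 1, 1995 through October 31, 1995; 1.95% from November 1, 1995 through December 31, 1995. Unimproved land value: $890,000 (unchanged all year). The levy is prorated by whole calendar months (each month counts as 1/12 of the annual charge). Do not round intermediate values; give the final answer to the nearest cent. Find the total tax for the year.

January 1 – May 31, 1995: 5 months at 2.8% → $890,000 × 2.8% × 5/12 = $10,383.3333
June 1 – October 31, 1995: 5 months at 1% → $890,000 × 1% × 5/12 = $3,708.3333
November 1 – December 31, 1995: 2 months at 1.95% → $890,000 × 1.95% × 2/12 = $2,892.5000
Total = $16,984.1667

$16,984.17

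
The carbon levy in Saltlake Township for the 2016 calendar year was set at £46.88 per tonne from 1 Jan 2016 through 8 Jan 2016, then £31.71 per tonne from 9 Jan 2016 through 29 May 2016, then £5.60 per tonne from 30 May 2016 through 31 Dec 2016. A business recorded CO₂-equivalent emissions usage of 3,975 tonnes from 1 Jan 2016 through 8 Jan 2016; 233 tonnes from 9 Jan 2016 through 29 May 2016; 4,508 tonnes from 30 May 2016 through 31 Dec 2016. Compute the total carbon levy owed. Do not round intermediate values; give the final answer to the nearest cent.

1 Jan – 8 Jan 2016: 3,975 tonnes at £46.88/tonne → £186348.00
9 Jan – 29 May 2016: 233 tonnes at £31.71/tonne → £7388.43
30 May – 31 Dec 2016: 4,508 tonnes at £5.60/tonne → £25244.80

£218981.23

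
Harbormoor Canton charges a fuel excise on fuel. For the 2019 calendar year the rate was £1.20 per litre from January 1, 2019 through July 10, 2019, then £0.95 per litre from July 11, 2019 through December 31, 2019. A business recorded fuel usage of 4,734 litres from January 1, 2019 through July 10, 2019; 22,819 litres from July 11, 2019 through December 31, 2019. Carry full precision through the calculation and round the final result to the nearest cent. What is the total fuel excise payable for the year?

£27358.85

January 1 – July 10, 2019: 4,734 litres at £1.20/litre → £5680.80
July 11 – December 31, 2019: 22,819 litres at £0.95/litre → £21678.05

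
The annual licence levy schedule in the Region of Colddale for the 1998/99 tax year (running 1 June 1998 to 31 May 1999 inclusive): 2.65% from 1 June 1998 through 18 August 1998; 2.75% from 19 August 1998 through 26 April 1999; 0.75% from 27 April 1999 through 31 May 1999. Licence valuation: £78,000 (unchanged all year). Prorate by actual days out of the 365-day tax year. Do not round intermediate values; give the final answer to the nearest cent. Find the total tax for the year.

£1,978.53

1 June – 18 August 1998: 79 days at 2.65% → £78,000 × 2.65% × 79/365 = £447.3781
19 August 1998 – 26 April 1999: 251 days at 2.75% → £78,000 × 2.75% × 251/365 = £1,475.0548
27 April – 31 May 1999: 35 days at 0.75% → £78,000 × 0.75% × 35/365 = £56.0959
Total = £1,978.5288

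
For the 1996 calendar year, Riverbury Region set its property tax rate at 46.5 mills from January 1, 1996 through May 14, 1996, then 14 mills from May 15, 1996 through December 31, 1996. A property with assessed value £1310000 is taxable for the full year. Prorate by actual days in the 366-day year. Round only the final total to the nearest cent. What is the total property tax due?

£34043.89

January 1 – May 14, 1996: 135 days at 46.5 mills → £1310000 × 4.65% × 135/366 = £22468.6475
May 15 – December 31, 1996: 231 days at 14 mills → £1310000 × 1.4% × 231/366 = £11575.2459
Total = £34043.8934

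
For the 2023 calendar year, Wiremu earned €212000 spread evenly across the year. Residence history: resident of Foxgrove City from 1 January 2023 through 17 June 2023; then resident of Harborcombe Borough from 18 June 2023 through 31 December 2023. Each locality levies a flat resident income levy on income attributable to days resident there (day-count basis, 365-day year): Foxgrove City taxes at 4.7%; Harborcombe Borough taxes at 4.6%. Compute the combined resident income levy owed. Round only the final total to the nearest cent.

Foxgrove City, 1 January – 17 June 2023: 168 days → €212000 × 4.7% × 168/365 = €4586.1699
Harborcombe Borough, 18 June – 31 December 2023: 197 days → €212000 × 4.6% × 197/365 = €5263.4082
Total = €9849.5781

€9849.58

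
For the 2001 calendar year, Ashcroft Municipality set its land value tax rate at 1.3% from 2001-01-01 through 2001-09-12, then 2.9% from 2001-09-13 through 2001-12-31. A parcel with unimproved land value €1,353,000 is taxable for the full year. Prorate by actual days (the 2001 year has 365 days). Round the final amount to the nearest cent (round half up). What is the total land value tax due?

2001-01-01 to 2001-09-12: 255 days at 1.3% → €1,353,000 × 1.3% × 255/365 = €12,288.2055
2001-09-13 to 2001-12-31: 110 days at 2.9% → €1,353,000 × 2.9% × 110/365 = €11,824.8493
Total = €24,113.0548

€24,113.05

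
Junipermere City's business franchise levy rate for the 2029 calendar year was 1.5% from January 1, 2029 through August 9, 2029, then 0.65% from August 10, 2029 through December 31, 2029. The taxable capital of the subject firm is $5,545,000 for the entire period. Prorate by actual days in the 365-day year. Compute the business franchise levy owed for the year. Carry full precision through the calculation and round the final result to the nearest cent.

January 1 – August 9, 2029: 221 days at 1.5% → $5,545,000 × 1.5% × 221/365 = $50,360.7534
August 10 – December 31, 2029: 144 days at 0.65% → $5,545,000 × 0.65% × 144/365 = $14,219.5068
Total = $64,580.2603

$64,580.26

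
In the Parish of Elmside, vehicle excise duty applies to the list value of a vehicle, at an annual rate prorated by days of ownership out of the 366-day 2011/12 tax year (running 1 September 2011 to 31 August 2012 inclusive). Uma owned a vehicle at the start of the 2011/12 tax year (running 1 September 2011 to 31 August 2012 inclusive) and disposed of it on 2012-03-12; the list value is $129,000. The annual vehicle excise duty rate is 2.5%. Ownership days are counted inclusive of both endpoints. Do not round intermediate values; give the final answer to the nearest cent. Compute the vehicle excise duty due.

Days held (2011-09-01 to 2012-03-12): 194 out of 366
Tax = $129,000 × 2.5% × 194/366 = $1,709.4262

$1,709.43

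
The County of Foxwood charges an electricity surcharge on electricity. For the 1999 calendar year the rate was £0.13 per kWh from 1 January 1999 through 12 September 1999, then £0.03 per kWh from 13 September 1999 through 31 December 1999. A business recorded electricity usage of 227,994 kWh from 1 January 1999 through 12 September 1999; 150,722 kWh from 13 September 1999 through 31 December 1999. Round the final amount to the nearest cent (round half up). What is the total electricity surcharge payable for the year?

£34160.88

1 January – 12 September 1999: 227,994 kWh at £0.13/kWh → £29639.22
13 September – 31 December 1999: 150,722 kWh at £0.03/kWh → £4521.66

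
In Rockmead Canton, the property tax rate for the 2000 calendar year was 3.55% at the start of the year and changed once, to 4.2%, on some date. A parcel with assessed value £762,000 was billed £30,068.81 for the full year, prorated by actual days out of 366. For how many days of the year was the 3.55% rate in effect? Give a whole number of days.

143 days

Let d = days at the first rate; then 366 − d days at the second rate.
£762,000 × [3.55%·d + 4.2%·(366−d)] / 366 = £30,068.81
Solving gives d = 143, so the new rate took effect on 23 May 2000.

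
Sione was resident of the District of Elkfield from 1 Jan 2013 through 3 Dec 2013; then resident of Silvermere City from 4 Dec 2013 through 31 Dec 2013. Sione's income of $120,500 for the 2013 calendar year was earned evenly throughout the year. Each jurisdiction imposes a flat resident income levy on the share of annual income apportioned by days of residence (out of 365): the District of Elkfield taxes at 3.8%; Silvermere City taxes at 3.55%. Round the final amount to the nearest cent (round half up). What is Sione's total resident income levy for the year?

$4,555.89

The District of Elkfield, 1 Jan – 3 Dec 2013: 337 days → $120,500 × 3.8% × 337/365 = $4,227.7342
Silvermere City, 4 Dec – 31 Dec 2013: 28 days → $120,500 × 3.55% × 28/365 = $328.1562
Total = $4,555.8904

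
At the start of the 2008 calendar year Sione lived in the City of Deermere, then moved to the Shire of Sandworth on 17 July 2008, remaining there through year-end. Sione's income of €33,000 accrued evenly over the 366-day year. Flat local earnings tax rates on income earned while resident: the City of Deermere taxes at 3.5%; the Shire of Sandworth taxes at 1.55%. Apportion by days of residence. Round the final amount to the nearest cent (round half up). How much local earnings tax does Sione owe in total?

The City of Deermere, 1 January – 16 July 2008: 198 days → €33,000 × 3.5% × 198/366 = €624.8361
The Shire of Sandworth, 17 July – 31 December 2008: 168 days → €33,000 × 1.55% × 168/366 = €234.7869
Total = €859.6230

€859.62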